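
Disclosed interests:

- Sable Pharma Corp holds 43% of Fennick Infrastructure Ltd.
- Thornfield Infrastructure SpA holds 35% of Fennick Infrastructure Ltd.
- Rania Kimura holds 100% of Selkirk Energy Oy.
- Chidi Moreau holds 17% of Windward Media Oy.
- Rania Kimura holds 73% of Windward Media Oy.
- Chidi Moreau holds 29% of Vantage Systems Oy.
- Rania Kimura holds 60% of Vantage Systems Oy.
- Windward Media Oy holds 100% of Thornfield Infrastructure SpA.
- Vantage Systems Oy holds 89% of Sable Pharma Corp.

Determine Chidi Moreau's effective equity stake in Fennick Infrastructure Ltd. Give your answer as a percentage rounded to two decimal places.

17.05%

Chidi reaches Fennick along 2 paths.
Via Windward → Thornfield: 17% × 100% × 35% = 5.95%.
Via Vantage → Sable: 29% × 89% × 43% = 11.0983%.
Total: 5.95% + 11.0983% = 17.0483%.
Rounded: 17.05%.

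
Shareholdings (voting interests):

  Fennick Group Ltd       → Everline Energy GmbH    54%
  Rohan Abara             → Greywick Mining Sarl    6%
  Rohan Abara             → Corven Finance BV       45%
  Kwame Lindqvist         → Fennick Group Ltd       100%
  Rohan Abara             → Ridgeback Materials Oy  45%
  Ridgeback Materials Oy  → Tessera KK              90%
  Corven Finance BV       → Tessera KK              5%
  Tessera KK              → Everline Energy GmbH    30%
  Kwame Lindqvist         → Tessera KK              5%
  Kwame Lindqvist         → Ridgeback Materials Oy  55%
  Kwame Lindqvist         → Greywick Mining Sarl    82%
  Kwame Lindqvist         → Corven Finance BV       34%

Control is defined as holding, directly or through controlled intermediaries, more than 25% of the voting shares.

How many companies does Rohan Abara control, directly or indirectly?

Rohan holds 45% of Ridgeback, so Rohan controls Ridgeback.
Rohan holds 45% of Corven, so Rohan controls Corven.
Corven and Ridgeback together hold 5% + 90% = 95% of Tessera, so Rohan controls Tessera.
Tessera holds 30% of Everline, so Rohan controls Everline.
No other company's threshold is met.
Rohan controls 4 companies.

4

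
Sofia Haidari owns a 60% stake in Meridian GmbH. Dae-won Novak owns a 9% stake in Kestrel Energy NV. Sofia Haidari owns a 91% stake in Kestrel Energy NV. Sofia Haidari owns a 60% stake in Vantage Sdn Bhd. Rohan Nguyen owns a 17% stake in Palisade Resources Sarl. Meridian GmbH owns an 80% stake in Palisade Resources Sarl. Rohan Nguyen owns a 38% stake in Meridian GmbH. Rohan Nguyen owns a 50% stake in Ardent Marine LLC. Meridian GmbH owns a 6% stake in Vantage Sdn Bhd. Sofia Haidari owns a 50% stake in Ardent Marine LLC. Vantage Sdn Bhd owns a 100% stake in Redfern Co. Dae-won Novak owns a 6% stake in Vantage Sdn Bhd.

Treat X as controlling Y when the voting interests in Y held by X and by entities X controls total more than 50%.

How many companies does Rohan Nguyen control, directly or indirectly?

Rohan's largest direct stake is 50% in Ardent, which does not meet the threshold.
Rohan controls 0 companies.

0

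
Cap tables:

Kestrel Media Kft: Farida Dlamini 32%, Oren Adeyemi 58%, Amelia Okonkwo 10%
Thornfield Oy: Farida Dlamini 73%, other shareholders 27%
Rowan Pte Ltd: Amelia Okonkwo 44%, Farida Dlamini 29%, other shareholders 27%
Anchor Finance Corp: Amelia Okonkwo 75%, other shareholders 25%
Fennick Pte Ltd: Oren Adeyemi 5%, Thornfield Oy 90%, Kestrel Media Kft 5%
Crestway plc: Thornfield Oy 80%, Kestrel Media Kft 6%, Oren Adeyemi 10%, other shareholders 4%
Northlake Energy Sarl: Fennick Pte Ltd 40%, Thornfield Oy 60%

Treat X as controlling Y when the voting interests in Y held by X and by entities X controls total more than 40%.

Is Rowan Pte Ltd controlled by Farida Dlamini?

Farida holds 73% of Thornfield, so Farida controls Thornfield.
Thornfield holds 90% of Fennick, so Farida controls Fennick.
Thornfield holds 80% of Crestway, so Farida controls Crestway.
Fennick and Thornfield together hold 40% + 60% = 100% of Northlake, so Farida controls Northlake.
In Rowan, Farida's side holds only 29%, not > 40%.
So Farida does not control Rowan.

No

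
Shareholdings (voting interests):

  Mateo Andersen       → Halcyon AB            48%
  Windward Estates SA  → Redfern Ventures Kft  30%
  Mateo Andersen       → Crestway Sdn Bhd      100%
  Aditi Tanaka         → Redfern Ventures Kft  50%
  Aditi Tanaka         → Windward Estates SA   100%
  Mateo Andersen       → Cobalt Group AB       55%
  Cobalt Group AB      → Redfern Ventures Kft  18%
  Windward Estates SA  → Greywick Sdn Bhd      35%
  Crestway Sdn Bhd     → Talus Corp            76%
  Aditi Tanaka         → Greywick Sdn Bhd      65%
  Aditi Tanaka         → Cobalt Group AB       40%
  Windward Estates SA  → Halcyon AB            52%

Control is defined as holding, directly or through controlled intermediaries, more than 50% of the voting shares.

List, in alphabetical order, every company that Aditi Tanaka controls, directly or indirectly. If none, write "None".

Greywick Sdn Bhd, Halcyon AB, Redfern Ventures Kft, Windward Estates SA

Aditi holds 100% of Windward, so Aditi controls Windward.
Windward holds 52% of Halcyon, so Aditi controls Halcyon.
Windward and Aditi together hold 35% + 65% = 100% of Greywick, so Aditi controls Greywick.
Windward and Aditi together hold 30% + 50% = 80% of Redfern, so Aditi controls Redfern.
No other company's threshold is met.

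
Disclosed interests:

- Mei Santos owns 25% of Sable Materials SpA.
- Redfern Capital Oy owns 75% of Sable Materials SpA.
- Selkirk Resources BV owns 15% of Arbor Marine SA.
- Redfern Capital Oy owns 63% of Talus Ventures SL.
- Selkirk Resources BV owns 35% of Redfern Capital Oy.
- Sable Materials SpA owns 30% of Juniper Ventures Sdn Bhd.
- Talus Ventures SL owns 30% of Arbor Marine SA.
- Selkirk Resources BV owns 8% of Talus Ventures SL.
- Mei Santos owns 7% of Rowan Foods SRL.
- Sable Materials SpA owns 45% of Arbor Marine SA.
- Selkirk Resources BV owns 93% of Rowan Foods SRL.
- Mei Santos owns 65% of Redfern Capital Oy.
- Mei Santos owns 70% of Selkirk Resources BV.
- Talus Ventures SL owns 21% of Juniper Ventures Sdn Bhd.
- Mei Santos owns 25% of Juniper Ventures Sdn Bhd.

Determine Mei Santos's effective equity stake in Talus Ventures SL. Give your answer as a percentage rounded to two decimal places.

61.99%

Mei reaches Talus along 3 paths.
Via Redfern: 65% × 63% = 40.95%.
Via Selkirk → Redfern: 70% × 35% × 63% = 15.435%.
Via Selkirk: 70% × 8% = 5.6%.
Total: 40.95% + 15.435% + 5.6% = 61.985%.
Rounded: 61.99%.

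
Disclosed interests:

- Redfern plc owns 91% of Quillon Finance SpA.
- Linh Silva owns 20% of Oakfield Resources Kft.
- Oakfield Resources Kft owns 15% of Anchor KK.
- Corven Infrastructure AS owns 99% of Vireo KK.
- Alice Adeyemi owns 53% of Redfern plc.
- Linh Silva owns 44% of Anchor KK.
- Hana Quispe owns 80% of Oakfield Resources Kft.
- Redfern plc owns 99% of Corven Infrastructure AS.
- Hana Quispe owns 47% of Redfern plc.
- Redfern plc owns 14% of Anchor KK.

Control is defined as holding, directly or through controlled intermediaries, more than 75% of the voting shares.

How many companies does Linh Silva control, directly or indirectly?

Linh's largest direct stake is 44% in Anchor, which does not meet the threshold.
Linh controls 0 companies.

0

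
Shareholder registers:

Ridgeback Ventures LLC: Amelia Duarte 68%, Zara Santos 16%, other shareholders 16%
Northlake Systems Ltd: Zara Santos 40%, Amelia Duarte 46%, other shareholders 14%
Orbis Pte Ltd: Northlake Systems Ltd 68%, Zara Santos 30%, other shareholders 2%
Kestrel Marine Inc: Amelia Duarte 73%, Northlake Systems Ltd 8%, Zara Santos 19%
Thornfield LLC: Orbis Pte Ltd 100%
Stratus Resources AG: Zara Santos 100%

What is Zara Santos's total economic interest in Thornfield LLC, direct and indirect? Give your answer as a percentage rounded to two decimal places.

57.20%

Zara reaches Thornfield along 2 paths.
Via Northlake → Orbis: 40% × 68% × 100% = 27.2%.
Via Orbis: 30% × 100% = 30%.
Total: 27.2% + 30% = 57.2%.
Rounded: 57.20%.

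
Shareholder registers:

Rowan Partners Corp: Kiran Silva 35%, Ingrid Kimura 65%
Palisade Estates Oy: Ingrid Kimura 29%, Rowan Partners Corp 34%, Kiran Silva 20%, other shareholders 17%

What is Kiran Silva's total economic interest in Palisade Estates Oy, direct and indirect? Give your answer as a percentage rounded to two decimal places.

31.90%

Kiran reaches Palisade along 2 paths.
Via Rowan: 35% × 34% = 11.9%.
Direct stake: 20% = 20%.
Total: 11.9% + 20% = 31.9%.
Rounded: 31.90%.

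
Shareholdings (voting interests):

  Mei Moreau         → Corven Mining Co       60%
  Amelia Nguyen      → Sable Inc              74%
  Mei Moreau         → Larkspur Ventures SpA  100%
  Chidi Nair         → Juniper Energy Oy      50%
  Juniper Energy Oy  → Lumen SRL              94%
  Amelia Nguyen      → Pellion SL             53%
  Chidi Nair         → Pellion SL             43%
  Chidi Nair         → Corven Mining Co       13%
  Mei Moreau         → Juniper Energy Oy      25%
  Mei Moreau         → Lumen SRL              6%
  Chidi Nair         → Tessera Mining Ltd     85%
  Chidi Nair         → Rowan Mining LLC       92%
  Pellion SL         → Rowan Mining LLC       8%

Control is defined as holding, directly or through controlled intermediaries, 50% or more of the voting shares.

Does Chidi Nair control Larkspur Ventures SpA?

No

Chidi holds 50% of Juniper, so Chidi controls Juniper.
Chidi holds 85% of Tessera, so Chidi controls Tessera.
Chidi holds 92% of Rowan, so Chidi controls Rowan.
Juniper holds 94% of Lumen, so Chidi controls Lumen.
Neither Chidi nor any entity Chidi controls holds any voting interest in Larkspur.
So Chidi does not control Larkspur.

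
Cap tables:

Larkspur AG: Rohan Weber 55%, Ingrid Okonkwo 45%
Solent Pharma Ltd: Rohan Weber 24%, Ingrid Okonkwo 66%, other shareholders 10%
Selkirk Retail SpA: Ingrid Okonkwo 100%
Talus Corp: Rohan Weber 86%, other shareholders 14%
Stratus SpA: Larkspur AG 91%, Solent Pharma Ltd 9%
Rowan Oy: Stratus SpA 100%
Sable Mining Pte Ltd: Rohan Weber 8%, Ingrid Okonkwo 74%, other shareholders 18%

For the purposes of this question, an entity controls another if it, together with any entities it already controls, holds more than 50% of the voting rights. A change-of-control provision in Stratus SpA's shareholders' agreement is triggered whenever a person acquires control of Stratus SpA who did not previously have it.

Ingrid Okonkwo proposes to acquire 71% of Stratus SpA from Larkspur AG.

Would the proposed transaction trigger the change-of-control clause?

Yes

The purchase adds only to Ingrid's holdings (Larkspur's stake shrinks), so Ingrid is the only person who could newly come to control Stratus.
Ingrid holds 66% of Solent, so Ingrid controls Solent.
Ingrid holds 100% of Selkirk, so Ingrid controls Selkirk.
Ingrid holds 74% of Sable, so Ingrid controls Sable.
In Stratus, Ingrid's side holds only 9%, not > 50%.
So before the transaction, Ingrid does not control Stratus.
After the purchase, Ingrid holds 71% of Stratus directly, and Larkspur's stake falls to 20%.
Solent and Ingrid together hold 9% + 71% = 80% of Stratus, so Ingrid controls Stratus.
Ingrid did not control Stratus before and does after, so the clause is triggered.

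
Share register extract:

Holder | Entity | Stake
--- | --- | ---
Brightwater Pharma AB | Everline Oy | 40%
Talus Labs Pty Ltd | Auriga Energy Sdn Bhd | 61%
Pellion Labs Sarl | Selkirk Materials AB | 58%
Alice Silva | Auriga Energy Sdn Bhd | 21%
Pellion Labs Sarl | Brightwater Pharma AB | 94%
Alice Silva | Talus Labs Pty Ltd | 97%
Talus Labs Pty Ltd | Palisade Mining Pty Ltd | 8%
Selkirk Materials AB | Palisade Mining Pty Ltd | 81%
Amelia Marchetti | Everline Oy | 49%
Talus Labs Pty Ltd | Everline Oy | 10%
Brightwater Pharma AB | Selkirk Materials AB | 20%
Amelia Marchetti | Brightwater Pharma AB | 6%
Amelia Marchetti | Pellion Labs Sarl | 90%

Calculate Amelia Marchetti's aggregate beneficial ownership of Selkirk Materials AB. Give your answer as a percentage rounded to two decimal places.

70.32%

Amelia reaches Selkirk along 3 paths.
Via Brightwater: 6% × 20% = 1.2%.
Via Pellion → Brightwater: 90% × 94% × 20% = 16.92%.
Via Pellion: 90% × 58% = 52.2%.
Total: 1.2% + 16.92% + 52.2% = 70.32%.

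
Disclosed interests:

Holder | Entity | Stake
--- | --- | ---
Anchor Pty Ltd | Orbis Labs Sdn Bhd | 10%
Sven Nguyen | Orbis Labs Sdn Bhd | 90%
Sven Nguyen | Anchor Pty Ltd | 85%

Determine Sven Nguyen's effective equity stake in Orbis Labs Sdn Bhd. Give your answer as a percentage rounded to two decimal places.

Sven reaches Orbis along 2 paths.
Via Anchor: 85% × 10% = 8.5%.
Direct stake: 90% = 90%.
Total: 8.5% + 90% = 98.5%.
Rounded: 98.50%.

98.50%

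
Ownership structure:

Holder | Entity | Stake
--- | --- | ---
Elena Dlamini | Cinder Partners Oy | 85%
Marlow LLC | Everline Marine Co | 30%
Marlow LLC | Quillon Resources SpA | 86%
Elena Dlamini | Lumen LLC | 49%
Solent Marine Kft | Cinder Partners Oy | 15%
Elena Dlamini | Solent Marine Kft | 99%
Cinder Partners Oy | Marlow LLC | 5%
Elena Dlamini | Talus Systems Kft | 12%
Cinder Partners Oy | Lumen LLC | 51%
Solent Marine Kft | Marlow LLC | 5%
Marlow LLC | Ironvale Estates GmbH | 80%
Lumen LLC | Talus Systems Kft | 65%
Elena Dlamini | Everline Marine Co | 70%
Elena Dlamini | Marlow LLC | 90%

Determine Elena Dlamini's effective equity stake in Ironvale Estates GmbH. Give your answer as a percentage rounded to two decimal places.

79.95%

Elena reaches Ironvale along 4 paths.
Via Solent → Marlow: 99% × 5% × 80% = 3.96%.
Via Solent → Cinder → Marlow: 99% × 15% × 5% × 80% = 0.594%.
Via Cinder → Marlow: 85% × 5% × 80% = 3.4%.
Via Marlow: 90% × 80% = 72%.
Total: 3.96% + 0.594% + 3.4% + 72% = 79.954%.
Rounded: 79.95%.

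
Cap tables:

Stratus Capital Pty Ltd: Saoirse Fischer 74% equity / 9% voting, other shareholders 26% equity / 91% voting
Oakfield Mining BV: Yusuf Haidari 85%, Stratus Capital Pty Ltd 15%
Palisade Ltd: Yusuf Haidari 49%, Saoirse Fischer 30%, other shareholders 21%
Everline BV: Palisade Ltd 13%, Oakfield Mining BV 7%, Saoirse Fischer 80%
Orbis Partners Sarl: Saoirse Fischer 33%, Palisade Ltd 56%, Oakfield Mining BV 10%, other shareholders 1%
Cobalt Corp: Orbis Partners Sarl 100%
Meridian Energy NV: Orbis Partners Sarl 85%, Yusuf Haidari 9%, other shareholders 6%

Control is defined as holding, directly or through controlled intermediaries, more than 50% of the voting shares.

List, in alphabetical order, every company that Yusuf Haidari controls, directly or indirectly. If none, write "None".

Yusuf holds 85% of Oakfield, so Yusuf controls Oakfield.
No other company's threshold is met.

Oakfield Mining BV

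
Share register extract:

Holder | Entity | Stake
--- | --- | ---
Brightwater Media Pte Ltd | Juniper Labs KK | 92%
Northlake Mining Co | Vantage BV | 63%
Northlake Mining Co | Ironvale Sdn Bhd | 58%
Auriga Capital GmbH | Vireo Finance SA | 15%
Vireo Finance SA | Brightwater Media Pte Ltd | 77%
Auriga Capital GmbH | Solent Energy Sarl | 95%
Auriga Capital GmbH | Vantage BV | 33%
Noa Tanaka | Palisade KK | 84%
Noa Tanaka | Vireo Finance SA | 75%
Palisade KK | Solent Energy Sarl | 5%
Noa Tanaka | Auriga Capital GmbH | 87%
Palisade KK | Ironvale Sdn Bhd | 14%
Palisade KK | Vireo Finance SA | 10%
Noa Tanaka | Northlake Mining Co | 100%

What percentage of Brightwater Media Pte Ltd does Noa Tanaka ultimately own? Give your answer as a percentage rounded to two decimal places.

74.27%

Noa reaches Brightwater along 3 paths.
Via Vireo: 75% × 77% = 57.75%.
Via Auriga → Vireo: 87% × 15% × 77% = 10.0485%.
Via Palisade → Vireo: 84% × 10% × 77% = 6.468%.
Total: 57.75% + 10.0485% + 6.468% = 74.2665%.
Rounded: 74.27%.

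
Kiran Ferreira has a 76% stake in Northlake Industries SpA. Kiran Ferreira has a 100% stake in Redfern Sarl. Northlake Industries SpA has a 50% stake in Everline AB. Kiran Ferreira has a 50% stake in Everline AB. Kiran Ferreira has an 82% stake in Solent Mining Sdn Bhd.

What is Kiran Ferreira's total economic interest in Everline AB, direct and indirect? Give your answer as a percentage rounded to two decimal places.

88.00%

Kiran reaches Everline along 2 paths.
Direct stake: 50% = 50%.
Via Northlake: 76% × 50% = 38%.
Total: 50% + 38% = 88%.
Rounded: 88.00%.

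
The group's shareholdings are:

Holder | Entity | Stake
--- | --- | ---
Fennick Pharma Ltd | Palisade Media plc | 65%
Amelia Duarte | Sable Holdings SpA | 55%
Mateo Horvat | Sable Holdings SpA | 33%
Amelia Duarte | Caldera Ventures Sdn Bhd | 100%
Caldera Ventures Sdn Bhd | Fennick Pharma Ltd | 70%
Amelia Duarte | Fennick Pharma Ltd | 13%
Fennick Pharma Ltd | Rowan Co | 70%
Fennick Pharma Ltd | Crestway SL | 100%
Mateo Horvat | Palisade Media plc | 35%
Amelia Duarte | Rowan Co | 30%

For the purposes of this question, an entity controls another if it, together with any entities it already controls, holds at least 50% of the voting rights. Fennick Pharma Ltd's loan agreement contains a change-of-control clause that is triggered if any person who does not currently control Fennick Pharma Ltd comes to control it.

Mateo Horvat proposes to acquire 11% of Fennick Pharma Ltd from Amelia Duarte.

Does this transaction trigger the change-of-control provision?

The purchase adds only to Mateo's holdings (Amelia's stake shrinks), so Mateo is the only person who could newly come to control Fennick.
Mateo's largest direct stake is 35% in Palisade, which does not meet the threshold, so Mateo controls no company.
Neither Mateo nor any entity Mateo controls holds any voting interest in Fennick.
So before the transaction, Mateo does not control Fennick.
After the purchase, Mateo holds 11% of Fennick directly, and Amelia's stake falls to 2%.
After the transaction, Mateo's side holds 11% of Fennick, not ≥ 50%, so Mateo still does not control Fennick.
No new person acquires control, so the clause is not triggered.

No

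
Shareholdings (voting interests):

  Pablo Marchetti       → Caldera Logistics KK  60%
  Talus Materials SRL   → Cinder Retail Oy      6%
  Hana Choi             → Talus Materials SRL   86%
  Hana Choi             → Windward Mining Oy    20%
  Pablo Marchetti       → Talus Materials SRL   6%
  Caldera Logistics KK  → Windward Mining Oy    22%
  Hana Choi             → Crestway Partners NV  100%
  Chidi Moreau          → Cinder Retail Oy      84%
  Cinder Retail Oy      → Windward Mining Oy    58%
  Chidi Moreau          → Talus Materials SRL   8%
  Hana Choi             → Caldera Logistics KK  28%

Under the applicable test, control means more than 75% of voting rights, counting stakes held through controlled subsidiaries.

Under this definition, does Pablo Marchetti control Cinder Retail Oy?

Pablo's largest direct stake is 60% in Caldera, which does not meet the threshold, so Pablo controls no company.
Neither Pablo nor any entity Pablo controls holds any voting interest in Cinder.
So Pablo does not control Cinder.

No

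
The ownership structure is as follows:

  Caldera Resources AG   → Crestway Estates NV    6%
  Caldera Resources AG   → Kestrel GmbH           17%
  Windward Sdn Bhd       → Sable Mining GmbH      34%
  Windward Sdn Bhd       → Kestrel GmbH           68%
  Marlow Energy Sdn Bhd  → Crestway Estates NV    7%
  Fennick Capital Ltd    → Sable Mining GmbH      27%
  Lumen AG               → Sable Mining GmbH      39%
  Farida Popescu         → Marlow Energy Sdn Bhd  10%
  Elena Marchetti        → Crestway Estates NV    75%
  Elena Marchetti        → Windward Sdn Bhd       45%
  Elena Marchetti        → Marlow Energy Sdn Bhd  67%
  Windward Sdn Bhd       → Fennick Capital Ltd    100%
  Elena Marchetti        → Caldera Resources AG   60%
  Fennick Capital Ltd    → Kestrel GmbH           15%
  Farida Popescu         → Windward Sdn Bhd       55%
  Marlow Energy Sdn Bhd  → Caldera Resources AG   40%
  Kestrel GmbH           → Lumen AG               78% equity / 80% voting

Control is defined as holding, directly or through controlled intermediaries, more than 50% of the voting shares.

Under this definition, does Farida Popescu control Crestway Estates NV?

Farida holds 55% of Windward, so Farida controls Windward.
Windward holds 100% of Fennick, so Farida controls Fennick.
Fennick and Windward together hold 15% + 68% = 83% of Kestrel, so Farida controls Kestrel.
Kestrel holds 80% of Lumen, so Farida controls Lumen.
Lumen and Fennick and Windward together hold 39% + 27% + 34% = 100% of Sable, so Farida controls Sable.
Neither Farida nor any entity Farida controls holds any voting interest in Crestway.
So Farida does not control Crestway.

No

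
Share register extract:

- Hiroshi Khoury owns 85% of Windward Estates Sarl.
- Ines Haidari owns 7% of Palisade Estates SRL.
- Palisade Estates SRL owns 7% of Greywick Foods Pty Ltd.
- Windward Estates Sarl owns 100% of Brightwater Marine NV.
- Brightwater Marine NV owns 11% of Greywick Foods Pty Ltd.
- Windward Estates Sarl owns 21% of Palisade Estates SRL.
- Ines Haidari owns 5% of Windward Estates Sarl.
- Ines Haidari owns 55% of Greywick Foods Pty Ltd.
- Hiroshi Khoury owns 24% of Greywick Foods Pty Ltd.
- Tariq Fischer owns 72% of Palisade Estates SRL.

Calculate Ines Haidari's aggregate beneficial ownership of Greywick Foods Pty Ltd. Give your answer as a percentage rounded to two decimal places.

Ines reaches Greywick along 4 paths.
Direct stake: 55% = 55%.
Via Windward → Brightwater: 5% × 100% × 11% = 0.55%.
Via Palisade: 7% × 7% = 0.49%.
Via Windward → Palisade: 5% × 21% × 7% = 0.0735%.
Total: 55% + 0.55% + 0.49% + 0.0735% = 56.1135%.
Rounded: 56.11%.

56.11%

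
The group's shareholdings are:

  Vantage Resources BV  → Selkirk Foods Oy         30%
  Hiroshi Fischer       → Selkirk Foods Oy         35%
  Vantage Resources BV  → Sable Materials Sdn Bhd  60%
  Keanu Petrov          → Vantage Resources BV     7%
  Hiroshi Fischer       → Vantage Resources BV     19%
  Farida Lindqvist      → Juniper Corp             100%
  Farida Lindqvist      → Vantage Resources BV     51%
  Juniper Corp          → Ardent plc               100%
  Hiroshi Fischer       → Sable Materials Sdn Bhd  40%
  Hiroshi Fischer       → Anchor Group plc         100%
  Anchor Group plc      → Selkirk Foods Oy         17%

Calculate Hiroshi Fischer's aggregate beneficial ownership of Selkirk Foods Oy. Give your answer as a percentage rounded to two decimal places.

Hiroshi reaches Selkirk along 3 paths.
Via Anchor: 100% × 17% = 17%.
Via Vantage: 19% × 30% = 5.7%.
Direct stake: 35% = 35%.
Total: 17% + 5.7% + 35% = 57.7%.
Rounded: 57.70%.

57.70%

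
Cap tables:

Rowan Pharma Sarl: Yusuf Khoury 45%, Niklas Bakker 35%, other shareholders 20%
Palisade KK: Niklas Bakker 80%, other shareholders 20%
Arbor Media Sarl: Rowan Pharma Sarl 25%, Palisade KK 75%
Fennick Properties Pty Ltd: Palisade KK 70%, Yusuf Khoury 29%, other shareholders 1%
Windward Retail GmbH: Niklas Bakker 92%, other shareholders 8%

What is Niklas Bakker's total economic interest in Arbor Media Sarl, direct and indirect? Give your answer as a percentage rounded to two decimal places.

68.75%

Niklas reaches Arbor along 2 paths.
Via Rowan: 35% × 25% = 8.75%.
Via Palisade: 80% × 75% = 60%.
Total: 8.75% + 60% = 68.75%.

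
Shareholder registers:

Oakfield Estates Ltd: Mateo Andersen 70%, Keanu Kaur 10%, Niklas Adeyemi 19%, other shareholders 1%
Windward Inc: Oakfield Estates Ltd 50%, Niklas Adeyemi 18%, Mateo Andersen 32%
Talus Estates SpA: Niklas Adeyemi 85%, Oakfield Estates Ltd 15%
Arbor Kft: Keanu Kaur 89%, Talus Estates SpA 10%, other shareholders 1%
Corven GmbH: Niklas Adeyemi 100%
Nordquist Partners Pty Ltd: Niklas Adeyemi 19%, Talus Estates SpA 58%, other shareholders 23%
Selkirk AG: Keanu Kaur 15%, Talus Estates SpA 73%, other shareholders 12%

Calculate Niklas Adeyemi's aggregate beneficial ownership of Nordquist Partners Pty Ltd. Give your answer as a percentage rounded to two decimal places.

Niklas reaches Nordquist along 3 paths.
Direct stake: 19% = 19%.
Via Talus: 85% × 58% = 49.3%.
Via Oakfield → Talus: 19% × 15% × 58% = 1.653%.
Total: 19% + 49.3% + 1.653% = 69.953%.
Rounded: 69.95%.

69.95%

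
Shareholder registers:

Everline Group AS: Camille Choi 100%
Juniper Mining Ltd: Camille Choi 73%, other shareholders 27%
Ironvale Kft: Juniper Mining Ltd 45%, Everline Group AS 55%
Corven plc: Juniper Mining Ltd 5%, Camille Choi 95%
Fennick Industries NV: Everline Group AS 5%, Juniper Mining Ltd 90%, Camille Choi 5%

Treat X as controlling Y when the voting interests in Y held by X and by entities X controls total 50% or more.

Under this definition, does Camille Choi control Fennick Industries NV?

Yes

Camille holds 73% of Juniper, so Camille controls Juniper.
Camille holds 100% of Everline, so Camille controls Everline.
Everline and Juniper and Camille together hold 5% + 90% + 5% = 100% of Fennick, so Camille controls Fennick.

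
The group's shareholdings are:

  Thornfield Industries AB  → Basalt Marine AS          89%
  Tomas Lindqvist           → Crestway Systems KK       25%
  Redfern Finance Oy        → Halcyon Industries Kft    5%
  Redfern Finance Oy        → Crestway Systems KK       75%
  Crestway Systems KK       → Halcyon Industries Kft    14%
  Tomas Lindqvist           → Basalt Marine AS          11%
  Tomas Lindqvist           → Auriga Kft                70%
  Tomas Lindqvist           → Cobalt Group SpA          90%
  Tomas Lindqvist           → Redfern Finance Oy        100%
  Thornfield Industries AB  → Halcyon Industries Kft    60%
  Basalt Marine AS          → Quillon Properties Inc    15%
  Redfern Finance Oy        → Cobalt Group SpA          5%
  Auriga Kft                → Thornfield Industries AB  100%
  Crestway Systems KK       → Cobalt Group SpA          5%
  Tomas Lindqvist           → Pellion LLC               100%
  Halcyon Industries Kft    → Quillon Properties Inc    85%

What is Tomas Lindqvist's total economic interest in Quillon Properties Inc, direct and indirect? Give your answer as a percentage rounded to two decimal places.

62.85%

Tomas reaches Quillon along 6 paths.
Via Basalt: 11% × 15% = 1.65%.
Via Auriga → Thornfield → Basalt: 70% × 100% × 89% × 15% = 9.345%.
Via Crestway → Halcyon: 25% × 14% × 85% = 2.975%.
Via Redfern → Crestway → Halcyon: 100% × 75% × 14% × 85% = 8.925%.
Via Auriga → Thornfield → Halcyon: 70% × 100% × 60% × 85% = 35.7%.
Via Redfern → Halcyon: 100% × 5% × 85% = 4.25%.
Total: 1.65% + 9.345% + 2.975% + 8.925% + 35.7% + 4.25% = 62.845%.
Rounded: 62.85%.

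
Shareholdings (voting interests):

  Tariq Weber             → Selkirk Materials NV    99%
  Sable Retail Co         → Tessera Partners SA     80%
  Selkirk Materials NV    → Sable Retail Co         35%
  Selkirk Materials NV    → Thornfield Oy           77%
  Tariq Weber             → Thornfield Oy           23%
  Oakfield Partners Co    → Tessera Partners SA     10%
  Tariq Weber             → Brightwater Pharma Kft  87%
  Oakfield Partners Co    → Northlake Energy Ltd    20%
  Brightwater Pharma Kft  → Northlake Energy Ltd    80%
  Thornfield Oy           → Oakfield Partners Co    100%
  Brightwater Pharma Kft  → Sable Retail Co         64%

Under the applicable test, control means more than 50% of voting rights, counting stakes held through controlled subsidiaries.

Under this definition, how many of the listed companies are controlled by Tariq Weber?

Tariq holds 87% of Brightwater, so Tariq controls Brightwater.
Tariq holds 99% of Selkirk, so Tariq controls Selkirk.
Brightwater and Selkirk together hold 64% + 35% = 99% of Sable, so Tariq controls Sable.
Selkirk and Tariq together hold 77% + 23% = 100% of Thornfield, so Tariq controls Thornfield.
Thornfield holds 100% of Oakfield, so Tariq controls Oakfield.
Brightwater and Oakfield together hold 80% + 20% = 100% of Northlake, so Tariq controls Northlake.
Sable and Oakfield together hold 80% + 10% = 90% of Tessera, so Tariq controls Tessera.
Tariq controls 7 companies.

7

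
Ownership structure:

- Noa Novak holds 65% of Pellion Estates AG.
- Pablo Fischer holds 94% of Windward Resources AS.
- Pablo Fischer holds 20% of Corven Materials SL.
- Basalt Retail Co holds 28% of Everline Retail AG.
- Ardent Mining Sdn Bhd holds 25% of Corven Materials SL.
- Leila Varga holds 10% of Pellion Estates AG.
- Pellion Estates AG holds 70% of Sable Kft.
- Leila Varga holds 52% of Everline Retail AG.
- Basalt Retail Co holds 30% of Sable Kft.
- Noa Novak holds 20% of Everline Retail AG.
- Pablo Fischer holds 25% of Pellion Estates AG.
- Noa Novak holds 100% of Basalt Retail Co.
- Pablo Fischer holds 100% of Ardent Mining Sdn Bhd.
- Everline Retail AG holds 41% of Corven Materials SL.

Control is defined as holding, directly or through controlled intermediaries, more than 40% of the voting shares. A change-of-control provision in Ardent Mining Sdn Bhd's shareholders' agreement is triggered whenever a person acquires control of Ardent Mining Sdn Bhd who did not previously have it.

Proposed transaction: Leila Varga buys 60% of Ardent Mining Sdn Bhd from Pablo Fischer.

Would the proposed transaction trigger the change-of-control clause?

The purchase adds only to Leila's holdings (Pablo's stake shrinks), so Leila is the only person who could newly come to control Ardent.
Leila holds 52% of Everline, so Leila controls Everline.
Everline holds 41% of Corven, so Leila controls Corven.
Neither Leila nor any entity Leila controls holds any voting interest in Ardent.
So before the transaction, Leila does not control Ardent.
After the purchase, Leila holds 60% of Ardent directly, and Pablo's stake falls to 40%.
Leila holds 60% of Ardent, so Leila controls Ardent.
Leila did not control Ardent before and does after, so the clause is triggered.

Yes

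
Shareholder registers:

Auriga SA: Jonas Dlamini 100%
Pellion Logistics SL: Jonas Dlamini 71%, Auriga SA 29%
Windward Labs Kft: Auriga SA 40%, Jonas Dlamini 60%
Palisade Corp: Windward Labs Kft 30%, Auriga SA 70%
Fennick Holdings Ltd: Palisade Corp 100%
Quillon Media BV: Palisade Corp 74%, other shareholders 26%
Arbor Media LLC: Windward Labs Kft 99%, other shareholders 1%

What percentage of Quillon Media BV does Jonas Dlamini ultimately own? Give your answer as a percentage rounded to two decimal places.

Jonas reaches Quillon along 3 paths.
Via Auriga → Windward → Palisade: 100% × 40% × 30% × 74% = 8.88%.
Via Windward → Palisade: 60% × 30% × 74% = 13.32%.
Via Auriga → Palisade: 100% × 70% × 74% = 51.8%.
Total: 8.88% + 13.32% + 51.8% = 74%.
Rounded: 74.00%.

74.00%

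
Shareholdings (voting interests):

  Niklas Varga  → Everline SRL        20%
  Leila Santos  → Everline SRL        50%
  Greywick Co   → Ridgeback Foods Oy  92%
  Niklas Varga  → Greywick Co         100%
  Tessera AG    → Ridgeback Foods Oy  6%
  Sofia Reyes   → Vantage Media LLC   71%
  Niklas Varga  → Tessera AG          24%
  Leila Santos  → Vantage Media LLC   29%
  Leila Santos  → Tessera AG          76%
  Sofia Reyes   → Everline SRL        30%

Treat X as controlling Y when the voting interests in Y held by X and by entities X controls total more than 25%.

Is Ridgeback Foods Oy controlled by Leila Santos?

No

Leila holds 29% of Vantage, so Leila controls Vantage.
Leila holds 76% of Tessera, so Leila controls Tessera.
Leila holds 50% of Everline, so Leila controls Everline.
In Ridgeback, Leila's side holds only 6%, not > 25%.
So Leila does not control Ridgeback.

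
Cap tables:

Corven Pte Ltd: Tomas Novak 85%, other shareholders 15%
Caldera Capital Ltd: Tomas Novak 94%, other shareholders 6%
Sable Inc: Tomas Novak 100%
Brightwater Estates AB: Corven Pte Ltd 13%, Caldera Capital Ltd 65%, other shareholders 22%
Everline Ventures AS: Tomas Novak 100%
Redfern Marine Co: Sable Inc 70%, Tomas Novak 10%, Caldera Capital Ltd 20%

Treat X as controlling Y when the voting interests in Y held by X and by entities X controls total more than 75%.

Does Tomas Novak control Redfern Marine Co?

Yes

Tomas holds 100% of Sable, so Tomas controls Sable.
Tomas holds 94% of Caldera, so Tomas controls Caldera.
Sable and Tomas and Caldera together hold 70% + 10% + 20% = 100% of Redfern, so Tomas controls Redfern.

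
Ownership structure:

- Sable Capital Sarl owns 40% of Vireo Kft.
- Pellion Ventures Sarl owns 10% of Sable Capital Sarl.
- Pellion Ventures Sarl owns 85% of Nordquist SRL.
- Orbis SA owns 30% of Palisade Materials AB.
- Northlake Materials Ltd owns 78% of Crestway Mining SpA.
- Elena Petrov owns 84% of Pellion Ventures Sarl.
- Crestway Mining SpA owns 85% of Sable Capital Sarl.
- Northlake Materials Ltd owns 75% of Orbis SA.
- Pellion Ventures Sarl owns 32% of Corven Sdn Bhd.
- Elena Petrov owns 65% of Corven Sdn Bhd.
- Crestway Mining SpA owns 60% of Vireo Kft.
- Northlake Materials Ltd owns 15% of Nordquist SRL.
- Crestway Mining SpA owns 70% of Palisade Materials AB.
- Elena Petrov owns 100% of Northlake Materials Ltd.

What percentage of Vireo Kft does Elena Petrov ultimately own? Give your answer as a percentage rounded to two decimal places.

76.68%

Elena reaches Vireo along 3 paths.
Via Northlake → Crestway: 100% × 78% × 60% = 46.8%.
Via Northlake → Crestway → Sable: 100% × 78% × 85% × 40% = 26.52%.
Via Pellion → Sable: 84% × 10% × 40% = 3.36%.
Total: 46.8% + 26.52% + 3.36% = 76.68%.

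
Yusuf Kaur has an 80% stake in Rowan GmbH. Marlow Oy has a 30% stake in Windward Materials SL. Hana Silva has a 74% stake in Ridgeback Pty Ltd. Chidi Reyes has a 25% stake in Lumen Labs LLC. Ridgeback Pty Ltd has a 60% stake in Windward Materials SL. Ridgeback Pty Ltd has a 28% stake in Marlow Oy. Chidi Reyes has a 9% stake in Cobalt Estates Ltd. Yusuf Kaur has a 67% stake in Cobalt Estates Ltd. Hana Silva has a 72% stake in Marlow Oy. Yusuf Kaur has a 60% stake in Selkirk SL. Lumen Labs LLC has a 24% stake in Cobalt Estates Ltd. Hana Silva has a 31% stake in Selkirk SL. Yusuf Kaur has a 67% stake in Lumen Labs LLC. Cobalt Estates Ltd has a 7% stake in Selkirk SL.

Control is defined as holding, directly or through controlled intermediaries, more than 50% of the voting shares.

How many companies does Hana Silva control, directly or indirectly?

3

Hana holds 74% of Ridgeback, so Hana controls Ridgeback.
Hana and Ridgeback together hold 72% + 28% = 100% of Marlow, so Hana controls Marlow.
Ridgeback and Marlow together hold 60% + 30% = 90% of Windward, so Hana controls Windward.
No other company's threshold is met.
Hana controls 3 companies.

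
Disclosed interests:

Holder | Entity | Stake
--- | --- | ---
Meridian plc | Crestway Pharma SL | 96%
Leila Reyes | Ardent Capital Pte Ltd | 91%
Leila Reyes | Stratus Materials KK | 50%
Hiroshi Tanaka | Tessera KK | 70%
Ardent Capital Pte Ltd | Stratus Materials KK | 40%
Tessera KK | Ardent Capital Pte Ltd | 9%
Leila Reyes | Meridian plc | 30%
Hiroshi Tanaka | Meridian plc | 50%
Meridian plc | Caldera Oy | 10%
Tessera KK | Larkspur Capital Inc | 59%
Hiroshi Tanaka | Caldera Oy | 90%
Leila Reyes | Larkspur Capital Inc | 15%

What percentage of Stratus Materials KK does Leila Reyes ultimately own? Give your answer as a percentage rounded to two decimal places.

Leila reaches Stratus along 2 paths.
Direct stake: 50% = 50%.
Via Ardent: 91% × 40% = 36.4%.
Total: 50% + 36.4% = 86.4%.
Rounded: 86.40%.

86.40%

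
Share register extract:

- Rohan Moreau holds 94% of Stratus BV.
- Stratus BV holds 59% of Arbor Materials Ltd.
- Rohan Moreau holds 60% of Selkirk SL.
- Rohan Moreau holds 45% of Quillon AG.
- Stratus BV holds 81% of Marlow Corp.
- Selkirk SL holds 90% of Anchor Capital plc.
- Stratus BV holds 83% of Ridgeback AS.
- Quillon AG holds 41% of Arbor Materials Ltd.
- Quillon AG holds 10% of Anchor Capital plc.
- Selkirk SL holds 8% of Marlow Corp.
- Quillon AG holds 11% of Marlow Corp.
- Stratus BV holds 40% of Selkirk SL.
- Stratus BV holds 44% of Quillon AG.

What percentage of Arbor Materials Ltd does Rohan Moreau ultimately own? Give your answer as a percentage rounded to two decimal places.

90.87%

Rohan reaches Arbor along 3 paths.
Via Stratus: 94% × 59% = 55.46%.
Via Quillon: 45% × 41% = 18.45%.
Via Stratus → Quillon: 94% × 44% × 41% = 16.9576%.
Total: 55.46% + 18.45% + 16.9576% = 90.8676%.
Rounded: 90.87%.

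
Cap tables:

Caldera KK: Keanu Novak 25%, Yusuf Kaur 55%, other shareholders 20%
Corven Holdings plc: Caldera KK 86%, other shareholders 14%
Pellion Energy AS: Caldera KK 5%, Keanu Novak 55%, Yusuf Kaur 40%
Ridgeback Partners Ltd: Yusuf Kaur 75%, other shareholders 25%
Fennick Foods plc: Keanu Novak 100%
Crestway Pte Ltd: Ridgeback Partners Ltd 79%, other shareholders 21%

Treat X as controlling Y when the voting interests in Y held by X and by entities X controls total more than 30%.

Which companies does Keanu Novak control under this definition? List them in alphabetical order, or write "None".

Fennick Foods plc, Pellion Energy AS

Keanu holds 55% of Pellion, so Keanu controls Pellion.
Keanu holds 100% of Fennick, so Keanu controls Fennick.
No other company's threshold is met.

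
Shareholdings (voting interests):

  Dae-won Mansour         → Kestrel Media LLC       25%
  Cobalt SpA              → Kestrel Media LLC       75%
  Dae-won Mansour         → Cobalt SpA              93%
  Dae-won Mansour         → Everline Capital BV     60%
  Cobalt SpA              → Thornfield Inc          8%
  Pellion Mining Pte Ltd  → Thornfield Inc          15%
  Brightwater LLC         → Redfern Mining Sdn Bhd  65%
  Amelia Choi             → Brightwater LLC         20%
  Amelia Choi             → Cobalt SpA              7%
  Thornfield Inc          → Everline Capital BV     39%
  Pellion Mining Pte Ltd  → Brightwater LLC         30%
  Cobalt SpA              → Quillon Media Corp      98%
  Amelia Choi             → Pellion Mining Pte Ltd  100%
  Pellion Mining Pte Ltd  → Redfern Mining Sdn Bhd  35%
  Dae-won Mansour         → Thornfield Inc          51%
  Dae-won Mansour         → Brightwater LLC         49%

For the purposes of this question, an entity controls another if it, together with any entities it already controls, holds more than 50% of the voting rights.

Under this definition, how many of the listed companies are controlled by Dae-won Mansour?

5

Dae-won holds 93% of Cobalt, so Dae-won controls Cobalt.
Dae-won and Cobalt together hold 51% + 8% = 59% of Thornfield, so Dae-won controls Thornfield.
Dae-won and Cobalt together hold 25% + 75% = 100% of Kestrel, so Dae-won controls Kestrel.
Cobalt holds 98% of Quillon, so Dae-won controls Quillon.
Thornfield and Dae-won together hold 39% + 60% = 99% of Everline, so Dae-won controls Everline.
No other company's threshold is met.
Dae-won controls 5 companies.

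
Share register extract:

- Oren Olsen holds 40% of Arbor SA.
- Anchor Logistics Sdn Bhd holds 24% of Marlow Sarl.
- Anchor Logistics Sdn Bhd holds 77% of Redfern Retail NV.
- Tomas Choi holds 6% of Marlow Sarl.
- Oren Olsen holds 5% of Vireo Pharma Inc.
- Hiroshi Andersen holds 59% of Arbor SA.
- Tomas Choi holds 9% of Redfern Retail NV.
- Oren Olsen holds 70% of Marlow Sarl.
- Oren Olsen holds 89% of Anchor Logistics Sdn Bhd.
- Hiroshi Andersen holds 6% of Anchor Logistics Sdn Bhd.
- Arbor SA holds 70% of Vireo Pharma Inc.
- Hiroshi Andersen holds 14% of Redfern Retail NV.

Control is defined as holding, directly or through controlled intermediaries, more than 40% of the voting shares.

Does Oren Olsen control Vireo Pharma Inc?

No

Oren holds 89% of Anchor, so Oren controls Anchor.
Oren and Anchor together hold 70% + 24% = 94% of Marlow, so Oren controls Marlow.
Anchor holds 77% of Redfern, so Oren controls Redfern.
In Vireo, Oren's side holds only 5%, not > 40%.
So Oren does not control Vireo.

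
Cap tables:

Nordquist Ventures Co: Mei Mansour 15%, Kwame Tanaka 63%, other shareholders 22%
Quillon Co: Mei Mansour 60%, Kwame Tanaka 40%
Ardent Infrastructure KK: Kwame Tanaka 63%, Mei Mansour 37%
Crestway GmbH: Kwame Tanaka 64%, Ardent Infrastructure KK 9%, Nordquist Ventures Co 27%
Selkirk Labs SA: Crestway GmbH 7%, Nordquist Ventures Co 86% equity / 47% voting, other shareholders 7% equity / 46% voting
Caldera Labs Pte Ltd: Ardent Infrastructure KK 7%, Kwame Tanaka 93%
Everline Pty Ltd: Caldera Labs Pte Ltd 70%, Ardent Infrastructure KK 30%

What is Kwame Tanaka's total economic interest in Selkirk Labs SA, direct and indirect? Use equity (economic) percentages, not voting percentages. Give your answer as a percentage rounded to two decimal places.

Kwame reaches Selkirk along 4 paths.
Via Crestway: 64% × 7% = 4.48%.
Via Ardent → Crestway: 63% × 9% × 7% = 0.3969%.
Via Nordquist → Crestway: 63% × 27% × 7% = 1.1907%.
Via Nordquist: 63% × 86% = 54.18%.
Total: 4.48% + 0.3969% + 1.1907% + 54.18% = 60.2476%.
Rounded: 60.25%.

60.25%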